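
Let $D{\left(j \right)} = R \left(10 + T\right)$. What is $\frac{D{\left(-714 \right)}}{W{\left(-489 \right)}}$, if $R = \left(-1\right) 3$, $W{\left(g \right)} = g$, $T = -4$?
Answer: $\frac{6}{163} \approx 0.03681$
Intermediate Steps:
$R = -3$
$D{\left(j \right)} = -18$ ($D{\left(j \right)} = - 3 \left(10 - 4\right) = \left(-3\right) 6 = -18$)
$\frac{D{\left(-714 \right)}}{W{\left(-489 \right)}} = - \frac{18}{-489} = \left(-18\right) \left(- \frac{1}{489}\right) = \frac{6}{163}$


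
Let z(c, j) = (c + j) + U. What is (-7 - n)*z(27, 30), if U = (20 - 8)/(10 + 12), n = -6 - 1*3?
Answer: 1266/11 ≈ 115.09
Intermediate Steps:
n = -9 (n = -6 - 3 = -9)
U = 6/11 (U = 12/22 = 12*(1/22) = 6/11 ≈ 0.54545)
z(c, j) = 6/11 + c + j (z(c, j) = (c + j) + 6/11 = 6/11 + c + j)
(-7 - n)*z(27, 30) = (-7 - 1*(-9))*(6/11 + 27 + 30) = (-7 + 9)*(633/11) = 2*(633/11) = 1266/11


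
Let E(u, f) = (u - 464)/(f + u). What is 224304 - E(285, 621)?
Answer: 203219603/906 ≈ 2.2430e+5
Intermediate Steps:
E(u, f) = (-464 + u)/(f + u)
224304 - E(285, 621) = 224304 - (-464 + 285)/(621 + 285) = 224304 - (-179)/906 = 224304 - 1*(-179/906) = 224304 + 179/906 = 203219603/906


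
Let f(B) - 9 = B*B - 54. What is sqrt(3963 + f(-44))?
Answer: sqrt(5854) ≈ 76.511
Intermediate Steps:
f(B) = -45 + B**2 (f(B) = 9 + (B*B - 54) = 9 + (B**2 - 54) = 9 + (-54 + B**2) = -45 + B**2)
sqrt(3963 + f(-44)) = sqrt(3963 + (-45 + (-44)**2)) = sqrt(3963 + (-45 + 1936)) = sqrt(3963 + 1891) = sqrt(5854)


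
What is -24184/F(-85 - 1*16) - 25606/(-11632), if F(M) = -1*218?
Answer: 71722599/633944 ≈ 113.14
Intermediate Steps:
F(M) = -218
-24184/F(-85 - 1*16) - 25606/(-11632) = -24184/(-218) - 25606/(-11632) = -24184*(-1/218) - 25606*(-1/11632) = 12092/109 + 12803/5816 = 71722599/633944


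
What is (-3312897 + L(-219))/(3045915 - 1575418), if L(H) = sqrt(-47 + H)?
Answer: -473271/210071 + I*sqrt(266)/1470497 ≈ -2.2529 + 1.1091e-5*I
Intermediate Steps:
(-3312897 + L(-219))/(3045915 - 1575418) = (-3312897 + sqrt(-47 - 219))/(3045915 - 1575418) = (-3312897 + sqrt(-266))/1470497 = (-3312897 + I*sqrt(266))*(1/1470497) = -473271/210071 + I*sqrt(266)/1470497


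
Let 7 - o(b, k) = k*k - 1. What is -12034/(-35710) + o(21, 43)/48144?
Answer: 256811393/859611120 ≈ 0.29875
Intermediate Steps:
o(b, k) = 8 - k² (o(b, k) = 7 - (k*k - 1) = 7 - (k² - 1) = 7 - (-1 + k²) = 7 + (1 - k²) = 8 - k²)
-12034/(-35710) + o(21, 43)/48144 = -12034/(-35710) + (8 - 1*43²)/48144 = -12034*(-1/35710) + (8 - 1*1849)*(1/48144) = 6017/17855 + (8 - 1849)*(1/48144) = 6017/17855 - 1841*1/48144 = 6017/17855 - 1841/48144 = 256811393/859611120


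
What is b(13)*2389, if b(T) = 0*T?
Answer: 0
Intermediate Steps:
b(T) = 0
b(13)*2389 = 0*2389 = 0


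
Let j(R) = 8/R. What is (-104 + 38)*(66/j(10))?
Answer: -5445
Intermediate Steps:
(-104 + 38)*(66/j(10)) = (-104 + 38)*(66/((8/10))) = -4356/(8*(1/10)) = -4356/4/5 = -4356*5/4 = -66*165/2 = -5445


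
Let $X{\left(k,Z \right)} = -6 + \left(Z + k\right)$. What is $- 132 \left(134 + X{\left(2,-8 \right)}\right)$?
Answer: $-16104$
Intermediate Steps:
$X{\left(k,Z \right)} = -6 + Z + k$
$- 132 \left(134 + X{\left(2,-8 \right)}\right) = - 132 \left(134 - 12\right) = \left(-132\right) 122 = -16104$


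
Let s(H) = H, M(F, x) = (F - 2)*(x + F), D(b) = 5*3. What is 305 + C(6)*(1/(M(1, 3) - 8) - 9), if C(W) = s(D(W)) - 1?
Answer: 1067/6 ≈ 177.83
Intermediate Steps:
D(b) = 15
M(F, x) = (-2 + F)*(F + x)
C(W) = 14 (C(W) = 15 - 1 = 14)
305 + C(6)*(1/(M(1, 3) - 8) - 9) = 305 + 14*(1/((1² - 2*1 - 2*3 + 1*3) - 8) - 9) = 305 + 14*(1/((1 - 2 - 6 + 3) - 8) - 9) = 305 + 14*(1/(-4 - 8) - 9) = 305 + 14*(1/(-12) - 9) = 305 + 14*(-1/12 - 9) = 305 + 14*(-109/12) = 305 - 763/6 = 1067/6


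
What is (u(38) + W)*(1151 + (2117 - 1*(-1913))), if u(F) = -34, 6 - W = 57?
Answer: -440385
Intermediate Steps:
W = -51 (W = 6 - 1*57 = 6 - 57 = -51)
(u(38) + W)*(1151 + (2117 - 1*(-1913))) = (-34 - 51)*(1151 + (2117 - 1*(-1913))) = -85*(1151 + (2117 + 1913)) = -85*(1151 + 4030) = -85*5181 = -440385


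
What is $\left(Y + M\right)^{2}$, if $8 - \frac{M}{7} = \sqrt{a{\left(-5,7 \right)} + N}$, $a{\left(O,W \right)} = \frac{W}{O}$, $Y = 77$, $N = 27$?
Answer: $\frac{94717}{5} - \frac{14896 \sqrt{10}}{5} \approx 9522.3$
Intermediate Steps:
$M = 56 - \frac{56 \sqrt{10}}{5}$ ($M = 56 - 7 \sqrt{\frac{7}{-5} + 27} = 56 - 7 \sqrt{7 \left(- \frac{1}{5}\right) + 27} = 56 - 7 \sqrt{- \frac{7}{5} + 27} = 56 - 7 \sqrt{\frac{128}{5}} = 56 - 7 \frac{8 \sqrt{10}}{5} = 56 - \frac{56 \sqrt{10}}{5} \approx 20.582$)
$\left(Y + M\right)^{2} = \left(77 + \left(56 - \frac{56 \sqrt{10}}{5}\right)\right)^{2} = \left(133 - \frac{56 \sqrt{10}}{5}\right)^{2}$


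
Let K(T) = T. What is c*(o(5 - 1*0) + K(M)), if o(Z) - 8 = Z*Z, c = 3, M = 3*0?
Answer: 99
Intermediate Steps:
M = 0
o(Z) = 8 + Z² (o(Z) = 8 + Z*Z = 8 + Z²)
c*(o(5 - 1*0) + K(M)) = 3*((8 + (5 - 1*0)²) + 0) = 3*((8 + (5 + 0)²) + 0) = 3*((8 + 5²) + 0) = 3*((8 + 25) + 0) = 3*(33 + 0) = 3*33 = 99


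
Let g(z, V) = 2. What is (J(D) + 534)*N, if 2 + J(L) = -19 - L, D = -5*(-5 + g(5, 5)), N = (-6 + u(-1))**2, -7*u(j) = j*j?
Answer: 920802/49 ≈ 18792.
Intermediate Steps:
u(j) = -j**2/7 (u(j) = -j*j/7 = -j**2/7)
N = 1849/49 (N = (-6 - 1/7*(-1)**2)**2 = (-6 - 1/7*1)**2 = (-6 - 1/7)**2 = (-43/7)**2 = 1849/49 ≈ 37.735)
D = 15 (D = -5*(-5 + 2) = -5*(-3) = 15)
J(L) = -21 - L (J(L) = -2 + (-19 - L) = -21 - L)
(J(D) + 534)*N = ((-21 - 1*15) + 534)*(1849/49) = ((-21 - 15) + 534)*(1849/49) = (-36 + 534)*(1849/49) = 498*(1849/49) = 920802/49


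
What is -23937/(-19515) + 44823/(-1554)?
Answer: -93058083/3369590 ≈ -27.617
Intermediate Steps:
-23937/(-19515) + 44823/(-1554) = -23937*(-1/19515) + 44823*(-1/1554) = 7979/6505 - 14941/518 = -93058083/3369590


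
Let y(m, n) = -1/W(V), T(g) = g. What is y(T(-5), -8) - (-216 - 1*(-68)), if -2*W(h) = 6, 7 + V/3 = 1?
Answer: 445/3 ≈ 148.33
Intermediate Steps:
V = -18 (V = -21 + 3*1 = -21 + 3 = -18)
W(h) = -3 (W(h) = -½*6 = -3)
y(m, n) = ⅓ (y(m, n) = -1/(-3) = -1*(-⅓) = ⅓)
y(T(-5), -8) - (-216 - 1*(-68)) = ⅓ - (-216 - 1*(-68)) = ⅓ - (-216 + 68) = ⅓ - 1*(-148) = ⅓ + 148 = 445/3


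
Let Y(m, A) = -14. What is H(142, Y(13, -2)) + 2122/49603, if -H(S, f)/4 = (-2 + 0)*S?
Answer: 56351130/49603 ≈ 1136.0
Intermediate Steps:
H(S, f) = 8*S (H(S, f) = -4*(-2 + 0)*S = -(-8)*S = 8*S)
H(142, Y(13, -2)) + 2122/49603 = 8*142 + 2122/49603 = 1136 + 2122*(1/49603) = 1136 + 2122/49603 = 56351130/49603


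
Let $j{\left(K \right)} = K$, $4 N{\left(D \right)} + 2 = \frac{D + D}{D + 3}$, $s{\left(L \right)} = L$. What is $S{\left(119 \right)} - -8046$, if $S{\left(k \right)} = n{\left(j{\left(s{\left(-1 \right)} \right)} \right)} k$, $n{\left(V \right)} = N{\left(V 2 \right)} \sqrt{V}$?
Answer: $8046 - \frac{357 i}{2} \approx 8046.0 - 178.5 i$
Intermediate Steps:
$N{\left(D \right)} = - \frac{1}{2} + \frac{D}{2 \left(3 + D\right)}$ ($N{\left(D \right)} = - \frac{1}{2} + \frac{\left(D + D\right) \frac{1}{D + 3}}{4} = - \frac{1}{2} + \frac{2 D \frac{1}{3 + D}}{4} = - \frac{1}{2} + \frac{D}{2 \left(3 + D\right)}$)
$n{\left(V \right)} = - \frac{3 \sqrt{V}}{6 + 4 V}$ ($n{\left(V \right)} = - \frac{3}{6 + 2 V 2} \sqrt{V} = - \frac{3}{6 + 2 \cdot 2 V} \sqrt{V} = - \frac{3}{6 + 4 V} \sqrt{V} = - \frac{3 \sqrt{V}}{6 + 4 V}$)
$S{\left(k \right)} = - \frac{3 i k}{2}$ ($S{\left(k \right)} = - \frac{3 \sqrt{-1}}{6 + 4 \left(-1\right)} k = - \frac{3 i}{6 - 4} k = - \frac{3 i}{2} k = - \frac{3 i k}{2}$)
$S{\left(119 \right)} - -8046 = \left(- \frac{3}{2}\right) i 119 - -8046 = - \frac{357 i}{2} + 8046 = 8046 - \frac{357 i}{2}$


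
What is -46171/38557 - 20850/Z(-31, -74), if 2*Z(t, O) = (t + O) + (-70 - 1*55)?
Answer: 159720757/886811 ≈ 180.11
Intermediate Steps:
Z(t, O) = -125/2 + O/2 + t/2 (Z(t, O) = ((t + O) + (-70 - 1*55))/2 = ((O + t) + (-70 - 55))/2 = ((O + t) - 125)/2 = (-125 + O + t)/2 = -125/2 + O/2 + t/2)
-46171/38557 - 20850/Z(-31, -74) = -46171/38557 - 20850/(-125/2 + (½)*(-74) + (½)*(-31)) = -46171*1/38557 - 20850/(-125/2 - 37 - 31/2) = -46171/38557 - 20850/(-115) = -46171/38557 - 20850*(-1/115) = -46171/38557 + 4170/23 = 159720757/886811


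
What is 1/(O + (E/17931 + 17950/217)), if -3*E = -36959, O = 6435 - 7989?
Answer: -11673081/17166363421 ≈ -0.00068000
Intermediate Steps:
O = -1554
E = 36959/3 (E = -1/3*(-36959) = 36959/3 ≈ 12320.)
1/(O + (E/17931 + 17950/217)) = 1/(-1554 + ((36959/3)/17931 + 17950/217)) = 1/(-1554 + ((36959/3)*(1/17931) + 17950*(1/217))) = 1/(-1554 + (36959/53793 + 17950/217)) = 1/(-1554 + 973604453/11673081) = 1/(-17166363421/11673081) = -11673081/17166363421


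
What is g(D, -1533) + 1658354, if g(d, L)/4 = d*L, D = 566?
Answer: -1812358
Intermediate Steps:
g(d, L) = 4*L*d (g(d, L) = 4*(d*L) = 4*(L*d) = 4*L*d)
g(D, -1533) + 1658354 = 4*(-1533)*566 + 1658354 = -3470712 + 1658354 = -1812358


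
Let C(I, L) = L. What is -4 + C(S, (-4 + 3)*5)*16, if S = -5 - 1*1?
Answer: -84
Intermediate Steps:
S = -6 (S = -5 - 1 = -6)
-4 + C(S, (-4 + 3)*5)*16 = -4 + ((-4 + 3)*5)*16 = -4 - 1*5*16 = -4 - 5*16 = -4 - 80 = -84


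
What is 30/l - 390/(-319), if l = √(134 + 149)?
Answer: 390/319 + 30*√283/283 ≈ 3.0059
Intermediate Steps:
l = √283 ≈ 16.823
30/l - 390/(-319) = 30/(√283) - 390/(-319) = 30*(√283/283) - 390*(-1/319) = 30*√283/283 + 390/319 = 390/319 + 30*√283/283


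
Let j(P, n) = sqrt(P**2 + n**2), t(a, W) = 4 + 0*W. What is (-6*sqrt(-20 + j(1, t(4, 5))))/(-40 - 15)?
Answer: 6*sqrt(-20 + sqrt(17))/55 ≈ 0.43468*I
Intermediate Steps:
t(a, W) = 4 (t(a, W) = 4 + 0 = 4)
(-6*sqrt(-20 + j(1, t(4, 5))))/(-40 - 15) = (-6*sqrt(-20 + sqrt(1**2 + 4**2)))/(-40 - 15) = -6*sqrt(-20 + sqrt(1 + 16))/(-55) = -6*sqrt(-20 + sqrt(17))*(-1/55) = 6*sqrt(-20 + sqrt(17))/55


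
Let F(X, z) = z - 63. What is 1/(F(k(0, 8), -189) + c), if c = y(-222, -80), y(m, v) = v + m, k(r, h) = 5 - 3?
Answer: -1/554 ≈ -0.0018051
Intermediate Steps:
k(r, h) = 2
y(m, v) = m + v
c = -302 (c = -222 - 80 = -302)
F(X, z) = -63 + z
1/(F(k(0, 8), -189) + c) = 1/((-63 - 189) - 302) = 1/(-252 - 302) = 1/(-554) = -1/554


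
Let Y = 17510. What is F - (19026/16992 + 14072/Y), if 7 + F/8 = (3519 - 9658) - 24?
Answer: -407962475219/8264720 ≈ -49362.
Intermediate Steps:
F = -49360 (F = -56 + 8*((3519 - 9658) - 24) = -56 + 8*(-6139 - 24) = -56 + 8*(-6163) = -56 - 49304 = -49360)
F - (19026/16992 + 14072/Y) = -49360 - (19026/16992 + 14072/17510) = -49360 - (19026*(1/16992) + 14072*(1/17510)) = -49360 - (1057/944 + 7036/8755) = -49360 - 1*15896019/8264720 = -49360 - 15896019/8264720 = -407962475219/8264720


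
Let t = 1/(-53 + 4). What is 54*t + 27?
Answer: 1269/49 ≈ 25.898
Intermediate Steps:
t = -1/49 (t = 1/(-49) = -1/49 ≈ -0.020408)
54*t + 27 = 54*(-1/49) + 27 = -54/49 + 27 = 1269/49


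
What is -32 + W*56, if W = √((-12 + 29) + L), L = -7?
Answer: -32 + 56*√10 ≈ 145.09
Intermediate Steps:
W = √10 (W = √((-12 + 29) - 7) = √(17 - 7) = √10 ≈ 3.1623)
-32 + W*56 = -32 + √10*56 = -32 + 56*√10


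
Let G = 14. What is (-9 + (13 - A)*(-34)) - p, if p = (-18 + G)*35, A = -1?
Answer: -345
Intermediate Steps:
p = -140 (p = (-18 + 14)*35 = -4*35 = -140)
(-9 + (13 - A)*(-34)) - p = (-9 + (13 - 1*(-1))*(-34)) - 1*(-140) = (-9 + (13 + 1)*(-34)) + 140 = (-9 + 14*(-34)) + 140 = (-9 - 476) + 140 = -485 + 140 = -345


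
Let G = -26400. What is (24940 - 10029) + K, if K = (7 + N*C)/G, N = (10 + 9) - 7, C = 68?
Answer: 393649577/26400 ≈ 14911.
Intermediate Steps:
N = 12 (N = 19 - 7 = 12)
K = -823/26400 (K = (7 + 12*68)/(-26400) = (7 + 816)*(-1/26400) = 823*(-1/26400) = -823/26400 ≈ -0.031174)
(24940 - 10029) + K = (24940 - 10029) - 823/26400 = 14911 - 823/26400 = 393649577/26400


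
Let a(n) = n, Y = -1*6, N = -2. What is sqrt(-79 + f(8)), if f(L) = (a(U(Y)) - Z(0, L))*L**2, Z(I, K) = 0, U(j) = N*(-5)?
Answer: sqrt(561) ≈ 23.685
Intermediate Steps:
Y = -6
U(j) = 10 (U(j) = -2*(-5) = 10)
f(L) = 10*L**2 (f(L) = (10 - 1*0)*L**2 = (10 + 0)*L**2 = 10*L**2)
sqrt(-79 + f(8)) = sqrt(-79 + 10*8**2) = sqrt(-79 + 10*64) = sqrt(-79 + 640) = sqrt(561)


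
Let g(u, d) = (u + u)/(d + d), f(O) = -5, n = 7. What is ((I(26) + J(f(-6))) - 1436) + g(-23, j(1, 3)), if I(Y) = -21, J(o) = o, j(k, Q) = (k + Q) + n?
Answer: -16105/11 ≈ -1464.1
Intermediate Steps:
j(k, Q) = 7 + Q + k (j(k, Q) = (k + Q) + 7 = (Q + k) + 7 = 7 + Q + k)
g(u, d) = u/d (g(u, d) = (2*u)/((2*d)) = (2*u)*(1/(2*d)) = u/d)
((I(26) + J(f(-6))) - 1436) + g(-23, j(1, 3)) = ((-21 - 5) - 1436) - 23/(7 + 3 + 1) = (-26 - 1436) - 23/11 = -1462 - 23*1/11 = -1462 - 23/11 = -16105/11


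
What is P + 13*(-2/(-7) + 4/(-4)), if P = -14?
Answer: -163/7 ≈ -23.286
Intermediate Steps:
P + 13*(-2/(-7) + 4/(-4)) = -14 + 13*(-2/(-7) + 4/(-4)) = -14 + 13*(-2*(-1/7) + 4*(-1/4)) = -14 + 13*(2/7 - 1) = -14 + 13*(-5/7) = -14 - 65/7 = -163/7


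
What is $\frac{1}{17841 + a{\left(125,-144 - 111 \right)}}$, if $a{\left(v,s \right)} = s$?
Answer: $\frac{1}{17586} \approx 5.6863 \cdot 10^{-5}$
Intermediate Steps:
$\frac{1}{17841 + a{\left(125,-144 - 111 \right)}} = \frac{1}{17841 - 255} = \frac{1}{17586}$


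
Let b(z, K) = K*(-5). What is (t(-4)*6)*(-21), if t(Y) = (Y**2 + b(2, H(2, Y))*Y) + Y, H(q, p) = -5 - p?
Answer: 1008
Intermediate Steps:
b(z, K) = -5*K
t(Y) = Y + Y**2 + Y*(25 + 5*Y) (t(Y) = (Y**2 + (-5*(-5 - Y))*Y) + Y = (Y**2 + (25 + 5*Y)*Y) + Y = (Y**2 + Y*(25 + 5*Y)) + Y = Y + Y**2 + Y*(25 + 5*Y))
(t(-4)*6)*(-21) = ((2*(-4)*(13 + 3*(-4)))*6)*(-21) = ((2*(-4)*(13 - 12))*6)*(-21) = ((2*(-4)*1)*6)*(-21) = -8*6*(-21) = -48*(-21) = 1008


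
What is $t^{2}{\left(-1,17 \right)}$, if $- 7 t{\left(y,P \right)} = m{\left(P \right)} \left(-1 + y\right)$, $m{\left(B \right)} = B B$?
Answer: $\frac{334084}{49} \approx 6818.0$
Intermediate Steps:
$m{\left(B \right)} = B^{2}$
$t{\left(y,P \right)} = - \frac{P^{2} \left(-1 + y\right)}{7}$
$t^{2}{\left(-1,17 \right)} = \left(\frac{17^{2} \left(1 - -1\right)}{7}\right)^{2} = \left(\frac{1}{7} \cdot 289 \left(1 + 1\right)\right)^{2} = \left(\frac{1}{7} \cdot 289 \cdot 2\right)^{2} = \left(\frac{578}{7}\right)^{2} = \frac{334084}{49}$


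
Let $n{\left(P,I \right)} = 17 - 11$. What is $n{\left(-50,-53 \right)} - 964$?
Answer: $-958$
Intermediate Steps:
$n{\left(P,I \right)} = 6$
$n{\left(-50,-53 \right)} - 964 = 6 - 964 = -958$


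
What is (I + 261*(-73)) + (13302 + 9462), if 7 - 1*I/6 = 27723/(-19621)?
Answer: 73803951/19621 ≈ 3761.5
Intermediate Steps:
I = 990420/19621 (I = 42 - 166338/(-19621) = 42 - 166338*(-1)/19621 = 42 - 6*(-27723/19621) = 42 + 166338/19621 = 990420/19621 ≈ 50.478)
(I + 261*(-73)) + (13302 + 9462) = (990420/19621 + 261*(-73)) + (13302 + 9462) = (990420/19621 - 19053) + 22764 = -372848493/19621 + 22764 = 73803951/19621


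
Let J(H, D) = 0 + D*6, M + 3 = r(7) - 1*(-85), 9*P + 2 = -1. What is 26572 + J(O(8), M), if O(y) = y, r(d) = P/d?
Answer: 189446/7 ≈ 27064.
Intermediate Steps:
P = -⅓ (P = -2/9 + (⅑)*(-1) = -2/9 - ⅑ = -⅓ ≈ -0.33333)
r(d) = -1/(3*d)
M = 1721/21 (M = -3 + (-⅓/7 - 1*(-85)) = -3 + (-⅓*⅐ + 85) = -3 + (-1/21 + 85) = -3 + 1784/21 = 1721/21 ≈ 81.952)
J(H, D) = 6*D (J(H, D) = 0 + 6*D = 6*D)
26572 + J(O(8), M) = 26572 + 6*(1721/21) = 26572 + 3442/7 = 189446/7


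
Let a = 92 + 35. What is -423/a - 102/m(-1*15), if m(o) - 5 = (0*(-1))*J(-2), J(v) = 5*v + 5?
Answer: -15069/635 ≈ -23.731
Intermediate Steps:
J(v) = 5 + 5*v
m(o) = 5 (m(o) = 5 + (0*(-1))*(5 + 5*(-2)) = 5 + 0*(5 - 10) = 5 + 0*(-5) = 5 + 0 = 5)
a = 127
-423/a - 102/m(-1*15) = -423/127 - 102/5 = -15069/635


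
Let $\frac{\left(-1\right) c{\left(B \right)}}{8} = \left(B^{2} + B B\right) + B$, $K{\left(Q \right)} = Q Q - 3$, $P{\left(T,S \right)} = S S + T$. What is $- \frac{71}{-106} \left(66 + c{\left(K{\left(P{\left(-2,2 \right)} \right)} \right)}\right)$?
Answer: $\frac{1491}{53} \approx 28.132$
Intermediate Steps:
$P{\left(T,S \right)} = T + S^{2}$ ($P{\left(T,S \right)} = S^{2} + T = T + S^{2}$)
$K{\left(Q \right)} = -3 + Q^{2}$ ($K{\left(Q \right)} = Q^{2} - 3 = -3 + Q^{2}$)
$c{\left(B \right)} = - 16 B^{2} - 8 B$ ($c{\left(B \right)} = - 8 \left(\left(B^{2} + B B\right) + B\right) = - 8 \left(\left(B^{2} + B^{2}\right) + B\right) = - 8 \left(2 B^{2} + B\right) = - 8 \left(B + 2 B^{2}\right) = - 16 B^{2} - 8 B$)
$- \frac{71}{-106} \left(66 + c{\left(K{\left(P{\left(-2,2 \right)} \right)} \right)}\right) = - \frac{71}{-106} \left(66 - 8 \left(-3 + \left(-2 + 2^{2}\right)^{2}\right) \left(1 + 2 \left(-3 + \left(-2 + 2^{2}\right)^{2}\right)\right)\right) = \left(-71\right) \left(- \frac{1}{106}\right) \left(66 - 8 \left(-3 + \left(-2 + 4\right)^{2}\right) \left(1 + 2 \left(-3 + \left(-2 + 4\right)^{2}\right)\right)\right) = \frac{71 \left(66 - 8 \left(-3 + 2^{2}\right) \left(1 + 2 \left(-3 + 2^{2}\right)\right)\right)}{106} = \frac{71 \left(66 - 8 \left(-3 + 4\right) \left(1 + 2 \left(-3 + 4\right)\right)\right)}{106} = \frac{71 \left(66 - 8 \left(1 + 2 \cdot 1\right)\right)}{106} = \frac{71 \left(66 - 8 \left(1 + 2\right)\right)}{106} = \frac{71 \left(66 - 8 \cdot 3\right)}{106} = \frac{71 \left(66 - 24\right)}{106} = \frac{71}{106} \cdot 42 = \frac{1491}{53}$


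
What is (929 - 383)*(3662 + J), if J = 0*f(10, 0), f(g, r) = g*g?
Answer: 1999452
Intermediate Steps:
f(g, r) = g**2
J = 0 (J = 0*10**2 = 0*100 = 0)
(929 - 383)*(3662 + J) = (929 - 383)*(3662 + 0) = 546*3662 = 1999452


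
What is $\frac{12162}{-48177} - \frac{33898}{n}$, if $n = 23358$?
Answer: $- \frac{6265307}{3677511} \approx -1.7037$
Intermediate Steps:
$\frac{12162}{-48177} - \frac{33898}{n} = \frac{12162}{-48177} - \frac{33898}{23358} = 12162 \left(- \frac{1}{48177}\right) - \frac{997}{687} = - \frac{4054}{16059} - \frac{997}{687} = - \frac{6265307}{3677511}$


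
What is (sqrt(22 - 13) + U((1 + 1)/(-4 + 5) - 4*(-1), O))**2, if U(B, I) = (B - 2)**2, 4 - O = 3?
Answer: 361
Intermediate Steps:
O = 1 (O = 4 - 1*3 = 4 - 3 = 1)
U(B, I) = (-2 + B)**2
(sqrt(22 - 13) + U((1 + 1)/(-4 + 5) - 4*(-1), O))**2 = (sqrt(22 - 13) + (-2 + ((1 + 1)/(-4 + 5) - 4*(-1)))**2)**2 = (sqrt(9) + (-2 + (2/1 + 4))**2)**2 = (3 + (-2 + (2*1 + 4))**2)**2 = (3 + (-2 + (2 + 4))**2)**2 = (3 + (-2 + 6)**2)**2 = (3 + 4**2)**2 = (3 + 16)**2 = 19**2 = 361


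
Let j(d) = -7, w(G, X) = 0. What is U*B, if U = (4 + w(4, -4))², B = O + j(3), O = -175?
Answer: -2912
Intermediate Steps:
B = -182 (B = -175 - 7 = -182)
U = 16 (U = (4 + 0)² = 4² = 16)
U*B = 16*(-182) = -2912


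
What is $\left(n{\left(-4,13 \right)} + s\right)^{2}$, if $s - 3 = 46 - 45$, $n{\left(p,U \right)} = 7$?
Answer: $121$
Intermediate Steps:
$s = 4$ ($s = 3 + \left(46 - 45\right) = 3 + 1 = 4$)
$\left(n{\left(-4,13 \right)} + s\right)^{2} = \left(7 + 4\right)^{2} = 11^{2} = 121$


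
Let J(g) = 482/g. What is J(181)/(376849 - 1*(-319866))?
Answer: 482/126105415 ≈ 3.8222e-6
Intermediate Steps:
J(181)/(376849 - 1*(-319866)) = (482/181)/(376849 - 1*(-319866)) = (482*(1/181))/(376849 + 319866) = (482/181)/696715 = (482/181)*(1/696715) = 482/126105415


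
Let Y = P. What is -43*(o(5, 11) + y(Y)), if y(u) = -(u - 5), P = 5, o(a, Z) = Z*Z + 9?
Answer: -5590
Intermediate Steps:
o(a, Z) = 9 + Z² (o(a, Z) = Z² + 9 = 9 + Z²)
Y = 5
y(u) = 5 - u (y(u) = -(-5 + u) = 5 - u)
-43*(o(5, 11) + y(Y)) = -43*((9 + 11²) + (5 - 1*5)) = -43*((9 + 121) + (5 - 5)) = -43*(130 + 0) = -43*130 = -5590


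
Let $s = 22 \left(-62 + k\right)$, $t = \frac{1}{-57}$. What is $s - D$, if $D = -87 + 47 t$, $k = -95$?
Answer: $- \frac{191872}{57} \approx -3366.2$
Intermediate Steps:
$t = - \frac{1}{57} \approx -0.017544$
$s = -3454$ ($s = 22 \left(-62 - 95\right) = 22 \left(-157\right) = -3454$)
$D = - \frac{5006}{57}$ ($D = -87 + 47 \left(- \frac{1}{57}\right) = -87 - \frac{47}{57} = - \frac{5006}{57} \approx -87.825$)
$s - D = -3454 - - \frac{5006}{57} = -3454 + \frac{5006}{57} = - \frac{191872}{57}$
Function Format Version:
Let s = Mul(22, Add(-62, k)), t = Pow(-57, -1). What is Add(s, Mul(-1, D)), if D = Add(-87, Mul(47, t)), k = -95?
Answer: Rational(-191872, 57) ≈ -3366.2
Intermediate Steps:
t = Rational(-1, 57) ≈ -0.017544
s = -3454 (s = Mul(22, Add(-62, -95)) = Mul(22, -157) = -3454)
D = Rational(-5006, 57) (D = Add(-87, Mul(47, Rational(-1, 57))) = Add(-87, Rational(-47, 57)) = Rational(-5006, 57) ≈ -87.825)
Add(s, Mul(-1, D)) = Add(-3454, Mul(-1, Rational(-5006, 57))) = Add(-3454, Rational(5006, 57)) = Rational(-191872, 57)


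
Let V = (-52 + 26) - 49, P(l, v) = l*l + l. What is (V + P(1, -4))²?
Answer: 5329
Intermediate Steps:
P(l, v) = l + l² (P(l, v) = l² + l = l + l²)
V = -75 (V = -26 - 49 = -75)
(V + P(1, -4))² = (-75 + 1*(1 + 1))² = (-75 + 1*2)² = (-75 + 2)² = (-73)² = 5329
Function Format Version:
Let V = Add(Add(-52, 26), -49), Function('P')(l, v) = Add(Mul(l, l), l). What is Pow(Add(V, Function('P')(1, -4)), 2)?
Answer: 5329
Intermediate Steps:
Function('P')(l, v) = Add(l, Pow(l, 2)) (Function('P')(l, v) = Add(Pow(l, 2), l) = Add(l, Pow(l, 2)))
V = -75 (V = Add(-26, -49) = -75)
Pow(Add(V, Function('P')(1, -4)), 2) = Pow(Add(-75, Mul(1, Add(1, 1))), 2) = Pow(Add(-75, Mul(1, 2)), 2) = Pow(Add(-75, 2), 2) = Pow(-73, 2) = 5329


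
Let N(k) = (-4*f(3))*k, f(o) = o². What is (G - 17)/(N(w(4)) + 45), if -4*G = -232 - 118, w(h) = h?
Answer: -47/66 ≈ -0.71212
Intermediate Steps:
N(k) = -36*k (N(k) = (-4*3²)*k = (-4*9)*k = -36*k)
G = 175/2 (G = -(-232 - 118)/4 = -¼*(-350) = 175/2 ≈ 87.500)
(G - 17)/(N(w(4)) + 45) = (175/2 - 17)/(-36*4 + 45) = 141/(2*(-144 + 45)) = (141/2)/(-99) = (141/2)*(-1/99) = -47/66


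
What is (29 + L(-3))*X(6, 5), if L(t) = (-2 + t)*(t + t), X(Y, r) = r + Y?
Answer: 649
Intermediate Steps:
X(Y, r) = Y + r
L(t) = 2*t*(-2 + t) (L(t) = (-2 + t)*(2*t) = 2*t*(-2 + t))
(29 + L(-3))*X(6, 5) = (29 + 2*(-3)*(-2 - 3))*(6 + 5) = (29 + 2*(-3)*(-5))*11 = (29 + 30)*11 = 59*11 = 649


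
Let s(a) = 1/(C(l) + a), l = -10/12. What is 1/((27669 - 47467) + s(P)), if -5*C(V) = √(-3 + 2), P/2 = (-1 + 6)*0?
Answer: -19798/391960829 - 5*I/391960829 ≈ -5.051e-5 - 1.2756e-8*I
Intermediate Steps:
l = -⅚ (l = -10*1/12 = -⅚ ≈ -0.83333)
P = 0 (P = 2*((-1 + 6)*0) = 2*(5*0) = 2*0 = 0)
C(V) = -I/5 (C(V) = -√(-3 + 2)/5 = -I/5)
s(a) = 1/(a - I/5) (s(a) = 1/(-I/5 + a) = 1/(a - I/5))
1/((27669 - 47467) + s(P)) = 1/((27669 - 47467) + 5/(-I + 5*0)) = 1/(-19798 + 5/(-I + 0)) = 1/(-19798 + 5/((-I))) = 1/(-19798 + 5*I) = (-19798 - 5*I)/391960829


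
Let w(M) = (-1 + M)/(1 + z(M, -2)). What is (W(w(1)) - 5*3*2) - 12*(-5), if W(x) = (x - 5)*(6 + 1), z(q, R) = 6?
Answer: -5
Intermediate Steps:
w(M) = -⅐ + M/7 (w(M) = (-1 + M)/(1 + 6) = (-1 + M)/7 = (-1 + M)*(⅐) = -⅐ + M/7)
W(x) = -35 + 7*x (W(x) = (-5 + x)*7 = -35 + 7*x)
(W(w(1)) - 5*3*2) - 12*(-5) = ((-35 + 7*(-⅐ + (⅐)*1)) - 5*3*2) - 12*(-5) = ((-35 + 7*(-⅐ + ⅐)) - 15*2) + 60 = ((-35 + 7*0) - 30) + 60 = ((-35 + 0) - 30) + 60 = (-35 - 30) + 60 = -65 + 60 = -5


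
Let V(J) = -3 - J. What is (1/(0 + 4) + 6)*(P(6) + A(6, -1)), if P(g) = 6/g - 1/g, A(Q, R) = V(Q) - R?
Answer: -1075/24 ≈ -44.792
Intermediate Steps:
A(Q, R) = -3 - Q - R (A(Q, R) = (-3 - Q) - R = -3 - Q - R)
P(g) = 5/g
(1/(0 + 4) + 6)*(P(6) + A(6, -1)) = (1/(0 + 4) + 6)*(5/6 + (-3 - 1*6 - 1*(-1))) = (1/4 + 6)*(5*(1/6) + (-3 - 6 + 1)) = (1/4 + 6)*(5/6 - 8) = (25/4)*(-43/6) = -1075/24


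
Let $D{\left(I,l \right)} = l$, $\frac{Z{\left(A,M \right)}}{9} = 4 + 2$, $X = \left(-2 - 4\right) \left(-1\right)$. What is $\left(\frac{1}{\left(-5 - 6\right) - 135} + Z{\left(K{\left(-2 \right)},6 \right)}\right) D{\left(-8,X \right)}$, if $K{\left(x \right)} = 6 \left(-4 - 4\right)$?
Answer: $\frac{23649}{73} \approx 323.96$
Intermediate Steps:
$K{\left(x \right)} = -48$ ($K{\left(x \right)} = 6 \left(-8\right) = -48$)
$X = 6$ ($X = \left(-6\right) \left(-1\right) = 6$)
$Z{\left(A,M \right)} = 54$ ($Z{\left(A,M \right)} = 9 \left(4 + 2\right) = 9 \cdot 6 = 54$)
$\left(\frac{1}{\left(-5 - 6\right) - 135} + Z{\left(K{\left(-2 \right)},6 \right)}\right) D{\left(-8,X \right)} = \left(\frac{1}{\left(-5 - 6\right) - 135} + 54\right) 6 = \left(\frac{1}{-11 - 135} + 54\right) 6 = \left(\frac{1}{-146} + 54\right) 6 = \left(- \frac{1}{146} + 54\right) 6 = \frac{7883}{146} \cdot 6 = \frac{23649}{73}$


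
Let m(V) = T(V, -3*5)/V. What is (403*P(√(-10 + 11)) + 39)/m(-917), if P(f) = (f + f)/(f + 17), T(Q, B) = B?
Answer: 691418/135 ≈ 5121.6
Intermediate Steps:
m(V) = -15/V (m(V) = (-3*5)/V = -15/V)
P(f) = 2*f/(17 + f) (P(f) = (2*f)/(17 + f) = 2*f/(17 + f))
(403*P(√(-10 + 11)) + 39)/m(-917) = (403*(2*√(-10 + 11)/(17 + √(-10 + 11))) + 39)/((-15/(-917))) = (403*(2*√1/(17 + √1)) + 39)/((-15*(-1/917))) = (403*(2*1/(17 + 1)) + 39)/(15/917) = (403*(2*1/18) + 39)*(917/15) = (403*(2*1*(1/18)) + 39)*(917/15) = (403*(⅑) + 39)*(917/15) = (403/9 + 39)*(917/15) = (754/9)*(917/15) = 691418/135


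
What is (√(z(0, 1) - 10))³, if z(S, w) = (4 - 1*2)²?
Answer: -6*I*√6 ≈ -14.697*I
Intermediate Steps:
z(S, w) = 4 (z(S, w) = (4 - 2)² = 2² = 4)
(√(z(0, 1) - 10))³ = (√(4 - 10))³ = (√(-6))³ = (I*√6)³ = -6*I*√6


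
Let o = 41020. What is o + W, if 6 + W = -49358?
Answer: -8344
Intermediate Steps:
W = -49364 (W = -6 - 49358 = -49364)
o + W = 41020 - 49364 = -8344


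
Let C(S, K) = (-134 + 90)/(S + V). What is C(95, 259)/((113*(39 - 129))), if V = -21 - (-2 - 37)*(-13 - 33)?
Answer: -11/4373100 ≈ -2.5154e-6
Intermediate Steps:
V = -1815 (V = -21 - (-39)*(-46) = -21 - 1*1794 = -21 - 1794 = -1815)
C(S, K) = -44/(-1815 + S) (C(S, K) = (-134 + 90)/(S - 1815) = -44/(-1815 + S))
C(95, 259)/((113*(39 - 129))) = (-44/(-1815 + 95))/((113*(39 - 129))) = (-44/(-1720))/((113*(-90))) = -44*(-1/1720)/(-10170) = (11/430)*(-1/10170) = -11/4373100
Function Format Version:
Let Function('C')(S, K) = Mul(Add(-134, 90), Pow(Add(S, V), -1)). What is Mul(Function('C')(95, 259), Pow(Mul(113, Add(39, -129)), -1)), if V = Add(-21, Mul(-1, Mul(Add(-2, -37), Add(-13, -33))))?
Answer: Rational(-11, 4373100) ≈ -2.5154e-6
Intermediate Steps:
V = -1815 (V = Add(-21, Mul(-1, Mul(-39, -46))) = Add(-21, Mul(-1, 1794)) = Add(-21, -1794) = -1815)
Function('C')(S, K) = Mul(-44, Pow(Add(-1815, S), -1)) (Function('C')(S, K) = Mul(Add(-134, 90), Pow(Add(S, -1815), -1)) = Mul(-44, Pow(Add(-1815, S), -1)))
Mul(Function('C')(95, 259), Pow(Mul(113, Add(39, -129)), -1)) = Mul(Mul(-44, Pow(Add(-1815, 95), -1)), Pow(Mul(113, Add(39, -129)), -1)) = Mul(Mul(-44, Pow(-1720, -1)), Pow(Mul(113, -90), -1)) = Mul(Mul(-44, Rational(-1, 1720)), Pow(-10170, -1)) = Mul(Rational(11, 430), Rational(-1, 10170)) = Rational(-11, 4373100)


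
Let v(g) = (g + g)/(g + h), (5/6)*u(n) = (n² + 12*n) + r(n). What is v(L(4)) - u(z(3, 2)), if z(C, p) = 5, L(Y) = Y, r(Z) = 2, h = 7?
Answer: -5702/55 ≈ -103.67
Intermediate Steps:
u(n) = 12/5 + 6*n²/5 + 72*n/5 (u(n) = 6*((n² + 12*n) + 2)/5 = 6*(2 + n² + 12*n)/5 = 12/5 + 6*n²/5 + 72*n/5)
v(g) = 2*g/(7 + g) (v(g) = (g + g)/(g + 7) = (2*g)/(7 + g) = 2*g/(7 + g))
v(L(4)) - u(z(3, 2)) = 2*4/(7 + 4) - (12/5 + (6/5)*5² + (72/5)*5) = 2*4/11 - (12/5 + (6/5)*25 + 72) = 2*4*(1/11) - (12/5 + 30 + 72) = 8/11 - 1*522/5 = 8/11 - 522/5 = -5702/55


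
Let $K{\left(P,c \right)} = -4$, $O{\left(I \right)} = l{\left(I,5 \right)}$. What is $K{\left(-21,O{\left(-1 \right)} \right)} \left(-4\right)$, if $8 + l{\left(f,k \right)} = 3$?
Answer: $16$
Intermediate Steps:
$l{\left(f,k \right)} = -5$ ($l{\left(f,k \right)} = -8 + 3 = -5$)
$O{\left(I \right)} = -5$
$K{\left(-21,O{\left(-1 \right)} \right)} \left(-4\right) = \left(-4\right) \left(-4\right) = 16$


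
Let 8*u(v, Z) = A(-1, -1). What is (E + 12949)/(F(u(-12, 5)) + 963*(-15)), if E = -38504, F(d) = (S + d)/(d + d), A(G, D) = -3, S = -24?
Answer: 10222/5765 ≈ 1.7731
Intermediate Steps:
u(v, Z) = -3/8 (u(v, Z) = (⅛)*(-3) = -3/8)
F(d) = (-24 + d)/(2*d) (F(d) = (-24 + d)/(d + d) = (-24 + d)/((2*d)) = (-24 + d)*(1/(2*d)) = (-24 + d)/(2*d))
(E + 12949)/(F(u(-12, 5)) + 963*(-15)) = (-38504 + 12949)/((-24 - 3/8)/(2*(-3/8)) + 963*(-15)) = -25555/((½)*(-8/3)*(-195/8) - 14445) = -25555/(65/2 - 14445) = -25555/(-28825/2) = -25555*(-2/28825) = 10222/5765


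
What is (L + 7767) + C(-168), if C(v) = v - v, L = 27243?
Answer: 35010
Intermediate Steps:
C(v) = 0
(L + 7767) + C(-168) = (27243 + 7767) + 0 = 35010 + 0 = 35010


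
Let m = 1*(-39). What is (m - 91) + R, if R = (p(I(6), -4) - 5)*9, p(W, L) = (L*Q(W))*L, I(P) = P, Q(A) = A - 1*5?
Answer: -31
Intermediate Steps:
Q(A) = -5 + A (Q(A) = A - 5 = -5 + A)
p(W, L) = L**2*(-5 + W) (p(W, L) = (L*(-5 + W))*L = L**2*(-5 + W))
m = -39
R = 99 (R = ((-4)**2*(-5 + 6) - 5)*9 = (16*1 - 5)*9 = (16 - 5)*9 = 11*9 = 99)
(m - 91) + R = (-39 - 91) + 99 = -130 + 99 = -31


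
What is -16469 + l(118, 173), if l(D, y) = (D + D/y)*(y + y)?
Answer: 24595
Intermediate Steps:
l(D, y) = 2*y*(D + D/y) (l(D, y) = (D + D/y)*(2*y) = 2*y*(D + D/y))
-16469 + l(118, 173) = -16469 + 2*118*(1 + 173) = -16469 + 2*118*174 = -16469 + 41064 = 24595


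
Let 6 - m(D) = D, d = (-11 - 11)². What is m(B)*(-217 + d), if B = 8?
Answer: -534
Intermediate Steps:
d = 484 (d = (-22)² = 484)
m(D) = 6 - D
m(B)*(-217 + d) = (6 - 1*8)*(-217 + 484) = (6 - 8)*267 = -2*267 = -534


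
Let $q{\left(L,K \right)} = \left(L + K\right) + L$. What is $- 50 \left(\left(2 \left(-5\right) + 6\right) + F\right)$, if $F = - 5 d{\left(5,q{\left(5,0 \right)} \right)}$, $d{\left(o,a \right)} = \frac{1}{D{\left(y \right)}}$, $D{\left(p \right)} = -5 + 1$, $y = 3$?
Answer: $\frac{275}{2} \approx 137.5$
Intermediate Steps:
$q{\left(L,K \right)} = K + 2 L$ ($q{\left(L,K \right)} = \left(K + L\right) + L = K + 2 L$)
$D{\left(p \right)} = -4$
$d{\left(o,a \right)} = - \frac{1}{4}$ ($d{\left(o,a \right)} = \frac{1}{-4} = - \frac{1}{4}$)
$F = \frac{5}{4}$ ($F = \left(-5\right) \left(- \frac{1}{4}\right) = \frac{5}{4} \approx 1.25$)
$- 50 \left(\left(2 \left(-5\right) + 6\right) + F\right) = - 50 \left(\left(2 \left(-5\right) + 6\right) + \frac{5}{4}\right) = - 50 \left(\left(-10 + 6\right) + \frac{5}{4}\right) = - 50 \left(-4 + \frac{5}{4}\right) = \left(-50\right) \left(- \frac{11}{4}\right) = \frac{275}{2}$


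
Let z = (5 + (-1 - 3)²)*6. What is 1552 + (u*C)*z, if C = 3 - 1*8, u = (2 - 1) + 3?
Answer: -968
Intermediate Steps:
u = 4 (u = 1 + 3 = 4)
z = 126 (z = (5 + (-4)²)*6 = (5 + 16)*6 = 21*6 = 126)
C = -5 (C = 3 - 8 = -5)
1552 + (u*C)*z = 1552 + (4*(-5))*126 = 1552 - 20*126 = 1552 - 2520 = -968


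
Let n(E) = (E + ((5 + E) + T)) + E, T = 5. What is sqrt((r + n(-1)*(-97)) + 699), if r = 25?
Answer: 3*sqrt(5) ≈ 6.7082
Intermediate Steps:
n(E) = 10 + 3*E (n(E) = (E + ((5 + E) + 5)) + E = (E + (10 + E)) + E = (10 + 2*E) + E = 10 + 3*E)
sqrt((r + n(-1)*(-97)) + 699) = sqrt((25 + (10 + 3*(-1))*(-97)) + 699) = sqrt((25 + (10 - 3)*(-97)) + 699) = sqrt((25 + 7*(-97)) + 699) = sqrt((25 - 679) + 699) = sqrt(-654 + 699) = sqrt(45) = 3*sqrt(5)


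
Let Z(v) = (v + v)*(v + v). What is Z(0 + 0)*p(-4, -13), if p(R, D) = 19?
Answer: 0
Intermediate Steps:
Z(v) = 4*v² (Z(v) = (2*v)*(2*v) = 4*v²)
Z(0 + 0)*p(-4, -13) = (4*(0 + 0)²)*19 = (4*0²)*19 = (4*0)*19 = 0*19 = 0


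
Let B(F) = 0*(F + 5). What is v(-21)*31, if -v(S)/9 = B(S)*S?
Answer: 0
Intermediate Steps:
B(F) = 0 (B(F) = 0*(5 + F) = 0)
v(S) = 0 (v(S) = -0*S = -9*0 = 0)
v(-21)*31 = 0*31 = 0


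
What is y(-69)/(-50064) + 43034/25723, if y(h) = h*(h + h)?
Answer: 318253295/214632712 ≈ 1.4828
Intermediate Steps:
y(h) = 2*h² (y(h) = h*(2*h) = 2*h²)
y(-69)/(-50064) + 43034/25723 = (2*(-69)²)/(-50064) + 43034/25723 = (2*4761)*(-1/50064) + 43034*(1/25723) = 9522*(-1/50064) + 43034/25723 = -1587/8344 + 43034/25723 = 318253295/214632712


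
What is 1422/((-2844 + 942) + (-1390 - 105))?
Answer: -18/43 ≈ -0.41860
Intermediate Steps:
1422/((-2844 + 942) + (-1390 - 105)) = 1422/(-1902 - 1495) = 1422/(-3397) = 1422*(-1/3397) = -18/43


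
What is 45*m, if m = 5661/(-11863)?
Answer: -254745/11863 ≈ -21.474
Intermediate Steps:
m = -5661/11863 (m = 5661*(-1/11863) = -5661/11863 ≈ -0.47720)
45*m = 45*(-5661/11863) = -254745/11863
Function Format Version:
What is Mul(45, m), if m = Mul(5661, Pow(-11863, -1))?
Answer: Rational(-254745, 11863) ≈ -21.474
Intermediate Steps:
m = Rational(-5661, 11863) (m = Mul(5661, Rational(-1, 11863)) = Rational(-5661, 11863) ≈ -0.47720)
Mul(45, m) = Mul(45, Rational(-5661, 11863)) = Rational(-254745, 11863)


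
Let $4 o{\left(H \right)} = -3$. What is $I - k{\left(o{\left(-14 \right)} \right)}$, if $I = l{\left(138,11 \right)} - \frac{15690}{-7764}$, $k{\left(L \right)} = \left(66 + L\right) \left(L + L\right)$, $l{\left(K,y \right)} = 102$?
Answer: $\frac{1045013}{5176} \approx 201.9$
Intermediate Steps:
$o{\left(H \right)} = - \frac{3}{4}$ ($o{\left(H \right)} = \frac{1}{4} \left(-3\right) = - \frac{3}{4}$)
$k{\left(L \right)} = 2 L \left(66 + L\right)$ ($k{\left(L \right)} = \left(66 + L\right) 2 L = 2 L \left(66 + L\right)$)
$I = \frac{134603}{1294}$ ($I = 102 - \frac{15690}{-7764} = 102 - 15690 \left(- \frac{1}{7764}\right) = 102 - - \frac{2615}{1294} = 102 + \frac{2615}{1294} = \frac{134603}{1294} \approx 104.02$)
$I - k{\left(o{\left(-14 \right)} \right)} = \frac{134603}{1294} - 2 \left(- \frac{3}{4}\right) \left(66 - \frac{3}{4}\right) = \frac{134603}{1294} - 2 \left(- \frac{3}{4}\right) \frac{261}{4} = \frac{134603}{1294} - - \frac{783}{8} = \frac{134603}{1294} + \frac{783}{8} = \frac{1045013}{5176}$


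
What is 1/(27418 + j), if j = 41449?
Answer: 1/68867 ≈ 1.4521e-5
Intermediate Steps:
1/(27418 + j) = 1/(27418 + 41449) = 1/68867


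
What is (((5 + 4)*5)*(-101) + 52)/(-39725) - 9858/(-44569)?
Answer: 84551081/252929075 ≈ 0.33429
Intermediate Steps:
(((5 + 4)*5)*(-101) + 52)/(-39725) - 9858/(-44569) = ((9*5)*(-101) + 52)*(-1/39725) - 9858*(-1/44569) = (45*(-101) + 52)*(-1/39725) + 9858/44569 = (-4545 + 52)*(-1/39725) + 9858/44569 = -4493*(-1/39725) + 9858/44569 = 4493/39725 + 9858/44569 = 84551081/252929075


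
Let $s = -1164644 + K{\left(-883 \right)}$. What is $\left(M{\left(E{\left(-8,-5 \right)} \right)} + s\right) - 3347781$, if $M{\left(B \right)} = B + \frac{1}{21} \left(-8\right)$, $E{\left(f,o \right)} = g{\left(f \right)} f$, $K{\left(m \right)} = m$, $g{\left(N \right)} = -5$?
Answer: $- \frac{94778636}{21} \approx -4.5133 \cdot 10^{6}$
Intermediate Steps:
$E{\left(f,o \right)} = - 5 f$
$M{\left(B \right)} = - \frac{8}{21} + B$ ($M{\left(B \right)} = B + \frac{1}{21} \left(-8\right) = B - \frac{8}{21} = - \frac{8}{21} + B$)
$s = -1165527$ ($s = -1164644 - 883 = -1165527$)
$\left(M{\left(E{\left(-8,-5 \right)} \right)} + s\right) - 3347781 = \left(\left(- \frac{8}{21} - -40\right) - 1165527\right) - 3347781 = \left(\left(- \frac{8}{21} + 40\right) - 1165527\right) - 3347781 = \left(\frac{832}{21} - 1165527\right) - 3347781 = - \frac{24475235}{21} - 3347781 = - \frac{94778636}{21}$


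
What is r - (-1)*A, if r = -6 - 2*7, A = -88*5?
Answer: -460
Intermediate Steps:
A = -440
r = -20 (r = -6 - 14 = -20)
r - (-1)*A = -20 - (-1)*(-440) = -20 - 1*440 = -20 - 440 = -460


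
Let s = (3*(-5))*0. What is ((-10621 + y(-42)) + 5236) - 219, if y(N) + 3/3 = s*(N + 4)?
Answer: -5605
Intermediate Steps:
s = 0 (s = -15*0 = 0)
y(N) = -1 (y(N) = -1 + 0*(N + 4) = -1 + 0*(4 + N) = -1 + 0 = -1)
((-10621 + y(-42)) + 5236) - 219 = ((-10621 - 1) + 5236) - 219 = (-10622 + 5236) - 219 = -5386 - 219 = -5605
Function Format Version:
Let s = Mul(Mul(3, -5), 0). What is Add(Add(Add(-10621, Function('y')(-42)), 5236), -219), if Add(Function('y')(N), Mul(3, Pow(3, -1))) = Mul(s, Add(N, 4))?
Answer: -5605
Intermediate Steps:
s = 0 (s = Mul(-15, 0) = 0)
Function('y')(N) = -1 (Function('y')(N) = Add(-1, Mul(0, Add(N, 4))) = Add(-1, Mul(0, Add(4, N))) = Add(-1, 0) = -1)
Add(Add(Add(-10621, Function('y')(-42)), 5236), -219) = Add(Add(Add(-10621, -1), 5236), -219) = Add(Add(-10622, 5236), -219) = Add(-5386, -219) = -5605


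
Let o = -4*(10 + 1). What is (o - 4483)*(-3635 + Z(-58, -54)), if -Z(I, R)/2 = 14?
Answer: 16582401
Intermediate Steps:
Z(I, R) = -28 (Z(I, R) = -2*14 = -28)
o = -44 (o = -4*11 = -44)
(o - 4483)*(-3635 + Z(-58, -54)) = (-44 - 4483)*(-3635 - 28) = -4527*(-3663) = 16582401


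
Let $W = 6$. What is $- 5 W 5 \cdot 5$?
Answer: $-750$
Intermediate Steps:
$- 5 W 5 \cdot 5 = \left(-5\right) 6 \cdot 5 \cdot 5 = \left(-30\right) 25 = -750$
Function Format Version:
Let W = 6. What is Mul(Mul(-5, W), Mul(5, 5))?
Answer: -750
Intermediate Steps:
Mul(Mul(-5, W), Mul(5, 5)) = Mul(Mul(-5, 6), Mul(5, 5)) = Mul(-30, 25) = -750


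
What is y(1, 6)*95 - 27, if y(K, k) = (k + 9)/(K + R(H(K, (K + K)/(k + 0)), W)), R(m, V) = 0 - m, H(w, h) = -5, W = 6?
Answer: 421/2 ≈ 210.50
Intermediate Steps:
R(m, V) = -m
y(K, k) = (9 + k)/(5 + K) (y(K, k) = (k + 9)/(K - 1*(-5)) = (9 + k)/(K + 5) = (9 + k)/(5 + K))
y(1, 6)*95 - 27 = ((9 + 6)/(5 + 1))*95 - 27 = (15/6)*95 - 27 = ((⅙)*15)*95 - 27 = (5/2)*95 - 27 = 475/2 - 27 = 421/2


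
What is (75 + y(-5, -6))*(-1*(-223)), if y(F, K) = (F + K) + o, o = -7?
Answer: 12711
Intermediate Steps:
y(F, K) = -7 + F + K (y(F, K) = (F + K) - 7 = -7 + F + K)
(75 + y(-5, -6))*(-1*(-223)) = (75 + (-7 - 5 - 6))*(-1*(-223)) = (75 - 18)*223 = 57*223 = 12711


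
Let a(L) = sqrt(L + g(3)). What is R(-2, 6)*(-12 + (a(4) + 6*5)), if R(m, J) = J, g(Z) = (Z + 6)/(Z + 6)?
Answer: 108 + 6*sqrt(5) ≈ 121.42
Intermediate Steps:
g(Z) = 1 (g(Z) = (6 + Z)/(6 + Z) = 1)
a(L) = sqrt(1 + L) (a(L) = sqrt(L + 1) = sqrt(1 + L))
R(-2, 6)*(-12 + (a(4) + 6*5)) = 6*(-12 + (sqrt(1 + 4) + 6*5)) = 6*(-12 + (sqrt(5) + 30)) = 6*(-12 + (30 + sqrt(5))) = 6*(18 + sqrt(5)) = 108 + 6*sqrt(5)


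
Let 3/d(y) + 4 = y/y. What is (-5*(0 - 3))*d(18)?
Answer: -15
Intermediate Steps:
d(y) = -1 (d(y) = 3/(-4 + y/y) = 3/(-4 + 1) = 3/(-3) = 3*(-1/3) = -1)
(-5*(0 - 3))*d(18) = -5*(0 - 3)*(-1) = -5*(-3)*(-1) = 15*(-1) = -15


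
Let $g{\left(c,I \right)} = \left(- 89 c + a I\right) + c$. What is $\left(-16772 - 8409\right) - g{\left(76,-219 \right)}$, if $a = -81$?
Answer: $-36232$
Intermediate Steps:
$g{\left(c,I \right)} = - 88 c - 81 I$ ($g{\left(c,I \right)} = \left(- 89 c - 81 I\right) + c = - 88 c - 81 I$)
$\left(-16772 - 8409\right) - g{\left(76,-219 \right)} = \left(-16772 - 8409\right) - \left(\left(-88\right) 76 - -17739\right) = \left(-16772 - 8409\right) - \left(-6688 + 17739\right) = -25181 - 11051 = -36232$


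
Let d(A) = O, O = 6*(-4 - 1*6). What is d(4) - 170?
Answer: -230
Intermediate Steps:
O = -60 (O = 6*(-4 - 6) = 6*(-10) = -60)
d(A) = -60
d(4) - 170 = -60 - 170 = -230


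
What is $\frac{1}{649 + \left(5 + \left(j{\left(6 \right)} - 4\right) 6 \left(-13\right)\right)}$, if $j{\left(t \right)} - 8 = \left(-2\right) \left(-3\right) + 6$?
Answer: $- \frac{1}{594} \approx -0.0016835$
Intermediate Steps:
$j{\left(t \right)} = 20$ ($j{\left(t \right)} = 8 + \left(\left(-2\right) \left(-3\right) + 6\right) = 8 + \left(6 + 6\right) = 8 + 12 = 20$)
$\frac{1}{649 + \left(5 + \left(j{\left(6 \right)} - 4\right) 6 \left(-13\right)\right)} = \frac{1}{649 + \left(5 + \left(20 - 4\right) 6 \left(-13\right)\right)} = \frac{1}{649 + \left(5 + 16 \cdot 6 \left(-13\right)\right)} = \frac{1}{649 + \left(5 + 96 \left(-13\right)\right)} = \frac{1}{649 + \left(5 - 1248\right)} = \frac{1}{649 - 1243} = \frac{1}{-594} = - \frac{1}{594}$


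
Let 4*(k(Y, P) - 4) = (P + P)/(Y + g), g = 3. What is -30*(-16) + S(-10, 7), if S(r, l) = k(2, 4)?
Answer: 2422/5 ≈ 484.40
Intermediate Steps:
k(Y, P) = 4 + P/(2*(3 + Y)) (k(Y, P) = 4 + ((P + P)/(Y + 3))/4 = 4 + ((2*P)/(3 + Y))/4 = 4 + (2*P/(3 + Y))/4 = 4 + P/(2*(3 + Y)))
S(r, l) = 22/5 (S(r, l) = (24 + 4 + 8*2)/(2*(3 + 2)) = (1/2)*(24 + 4 + 16)/5 = (1/2)*(1/5)*44 = 22/5)
-30*(-16) + S(-10, 7) = -30*(-16) + 22/5 = 480 + 22/5 = 2422/5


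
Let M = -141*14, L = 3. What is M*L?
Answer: -5922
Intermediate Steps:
M = -1974
M*L = -1974*3 = -5922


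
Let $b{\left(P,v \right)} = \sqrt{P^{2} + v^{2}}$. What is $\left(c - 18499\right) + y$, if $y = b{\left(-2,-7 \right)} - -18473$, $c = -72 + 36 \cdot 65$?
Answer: $2242 + \sqrt{53} \approx 2249.3$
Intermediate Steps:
$c = 2268$ ($c = -72 + 2340 = 2268$)
$y = 18473 + \sqrt{53}$ ($y = \sqrt{\left(-2\right)^{2} + \left(-7\right)^{2}} - -18473 = \sqrt{4 + 49} + 18473 = \sqrt{53} + 18473 = 18473 + \sqrt{53} \approx 18480.0$)
$\left(c - 18499\right) + y = \left(2268 - 18499\right) + \left(18473 + \sqrt{53}\right) = -16231 + \left(18473 + \sqrt{53}\right) = 2242 + \sqrt{53}$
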